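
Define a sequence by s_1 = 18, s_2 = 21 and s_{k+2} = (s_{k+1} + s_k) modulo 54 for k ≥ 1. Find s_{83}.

Listing terms: s_1 = 18, s_2 = 21, s_3 = 39, s_4 = 6, s_5 = 45, s_6 = 51, s_7 = 42, s_8 = 39, s_9 = 27, s_{10} = 12, s_{11} = 39, s_{12} = 51, s_{13} = 36, s_{14} = 33, s_{15} = 15, s_{16} = 48, s_{17} = 9, s_{18} = 3, s_{19} = 12, s_{20} = 15, s_{21} = 27, s_{22} = 42, s_{23} = 15, s_{24} = 3, s_{25} = 18, s_{26} = 21.
The sequence repeats with period 24.
So s_{83} = s_{1 + ((83-1) mod 24)} = s_{11} = 39.

39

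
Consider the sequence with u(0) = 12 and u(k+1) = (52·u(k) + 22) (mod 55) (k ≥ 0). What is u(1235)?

10

u(0) = 12,  u(1) = 41,  u(2) = 9,  u(3) = 50,  u(4) = 37,  u(5) = 21,  u(6) = 14,  u(7) = 35,  u(8) = 27,  u(9) = 51,  u(10) = 34,  u(11) = 30,  u(12) = 42,  u(13) = 6,  u(14) = 4,  u(15) = 10,  u(16) = 47,  u(17) = 46,  u(18) = 49,  u(19) = 40,  u(20) = 12.
Since u(20) = u(0) = 12, the sequence is periodic with period 20.
(1235 - 0) mod 20 = 15, so u(1235) = u(15) = 10.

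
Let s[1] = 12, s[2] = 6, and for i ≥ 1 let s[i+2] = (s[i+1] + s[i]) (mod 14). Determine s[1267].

s[1] = 12, s[2] = 6, s[3] = 4, s[4] = 10, s[5] = 0, s[6] = 10, s[7] = 10, s[8] = 6, s[9] = 2, s[10] = 8, s[11] = 10, s[12] = 4, s[13] = 0, s[14] = 4, s[15] = 4, s[16] = 8, s[17] = 12, s[18] = 6.
Since (s[17], s[18]) = (s[1], s[2]) = (12, 6) (two consecutive terms determine the rest), the sequence is periodic with period 16.
So s[1267] = s[1 + ((1267-1) mod 16)] = s[3] = 4.

4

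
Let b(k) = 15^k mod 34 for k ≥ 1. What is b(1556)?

Computing terms: b(1) = 15, b(2) = 21, b(3) = 9, b(4) = 33, b(5) = 19, b(6) = 13, b(7) = 25, b(8) = 1, b(9) = 15.
Since b(9) = b(1) = 15, the sequence is periodic with period 8.
(1556 - 1) mod 8 = 3, so b(1556) = b(4) = 33.

33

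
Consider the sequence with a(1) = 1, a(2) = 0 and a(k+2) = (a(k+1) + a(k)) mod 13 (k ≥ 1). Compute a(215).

a(1) = 1, a(2) = 0, a(3) = 1, a(4) = 1, a(5) = 2, a(6) = 3, a(7) = 5, a(8) = 8, a(9) = 0, a(10) = 8, a(11) = 8, a(12) = 3, a(13) = 11, a(14) = 1, a(15) = 12, a(16) = 0, a(17) = 12, a(18) = 12, a(19) = 11, a(20) = 10, a(21) = 8, a(22) = 5, a(23) = 0, a(24) = 5, a(25) = 5, a(26) = 10, a(27) = 2, a(28) = 12, a(29) = 1, a(30) = 0.
The sequence repeats with period 28.
So a(215) = a(1 + ((215-1) mod 28)) = a(19) = 11.

11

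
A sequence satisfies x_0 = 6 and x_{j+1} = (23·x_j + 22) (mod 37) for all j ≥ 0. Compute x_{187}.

Computing terms: x_0 = 6,  x_1 = 12,  x_2 = 2,  x_3 = 31,  x_4 = 32,  x_5 = 18,  x_6 = 29,  x_7 = 23,  x_8 = 33,  x_9 = 4,  x_{10} = 3,  x_{11} = 17,  x_{12} = 6.
Since x_{12} = x_0 = 6, the sequence is periodic with period 12.
(187 - 0) mod 12 = 7, so x_{187} = x_7 = 23.

23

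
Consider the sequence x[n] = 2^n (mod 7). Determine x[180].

1

We have x[1] = 2,  x[2] = 4,  x[3] = 1,  x[4] = 2.
The sequence repeats with period 3.
So x[180] = x[1 + ((180-1) mod 3)] = x[3] = 1.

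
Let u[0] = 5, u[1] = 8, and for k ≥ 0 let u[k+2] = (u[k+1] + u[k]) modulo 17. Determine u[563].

Computing terms: u[0] = 5,  u[1] = 8,  u[2] = 13,  u[3] = 4,  u[4] = 0,  u[5] = 4,  u[6] = 4,  u[7] = 8,  u[8] = 12,  u[9] = 3,  u[10] = 15,  u[11] = 1,  u[12] = 16,  u[13] = 0,  u[14] = 16,  u[15] = 16,  u[16] = 15,  u[17] = 14,  u[18] = 12,  u[19] = 9,  u[20] = 4,  u[21] = 13,  u[22] = 0,  u[23] = 13,  u[24] = 13,  u[25] = 9,  u[26] = 5,  u[27] = 14,  u[28] = 2,  u[29] = 16,  u[30] = 1,  u[31] = 0,  u[32] = 1,  u[33] = 1,  u[34] = 2,  u[35] = 3,  u[36] = 5,  u[37] = 8.
The sequence repeats with period 36.
(563 - 0) mod 36 = 23, so u[563] = u[23] = 13.

13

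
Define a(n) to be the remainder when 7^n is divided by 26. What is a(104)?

3

Computing terms: a(1) = 7,  a(2) = 23,  a(3) = 5,  a(4) = 9,  a(5) = 11,  a(6) = 25,  a(7) = 19,  a(8) = 3,  a(9) = 21,  a(10) = 17,  a(11) = 15,  a(12) = 1,  a(13) = 7.
The sequence repeats with period 12.
(104 - 1) mod 12 = 7, so a(104) = a(8) = 3.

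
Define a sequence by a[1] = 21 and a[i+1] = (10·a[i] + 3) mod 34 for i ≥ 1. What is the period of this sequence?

16

Listing terms: a[1] = 21; a[2] = 9; a[3] = 25; a[4] = 15; a[5] = 17; a[6] = 3; a[7] = 33; a[8] = 27; a[9] = 1; a[10] = 13; a[11] = 31; a[12] = 7; a[13] = 5; a[14] = 19; a[15] = 23; a[16] = 29; a[17] = 21.
The sequence repeats with period 16.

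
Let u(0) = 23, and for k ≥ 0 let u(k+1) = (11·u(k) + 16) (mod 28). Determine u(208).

Computing terms: u(0) = 23; u(1) = 17; u(2) = 7; u(3) = 9; u(4) = 3; u(5) = 21; u(6) = 23.
Since u(6) = u(0) = 23, the sequence is periodic with period 6.
So u(208) = u(0 + ((208-0) mod 6)) = u(4) = 3.

3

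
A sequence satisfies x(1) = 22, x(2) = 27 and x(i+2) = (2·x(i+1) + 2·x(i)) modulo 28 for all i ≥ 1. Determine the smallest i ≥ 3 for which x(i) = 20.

We have x(1) = 22; x(2) = 27; x(3) = 14; x(4) = 26; x(5) = 24; x(6) = 16; x(7) = 24; x(8) = 24; x(9) = 12; x(10) = 16; x(11) = 0; x(12) = 4; x(13) = 8; x(14) = 24; x(15) = 8; x(16) = 8; x(17) = 4; x(18) = 24; x(19) = 0; x(20) = 20; x(21) = 12; x(22) = 8; x(23) = 12; x(24) = 12; x(25) = 20; x(26) = 8; x(27) = 0; x(28) = 16; x(29) = 4; x(30) = 12; x(31) = 4; x(32) = 4; x(33) = 16; x(34) = 12; x(35) = 0; x(36) = 24; x(37) = 20; x(38) = 4; x(39) = 20; x(40) = 20; x(41) = 24; x(42) = 4; x(43) = 0; x(44) = 8; x(45) = 16; x(46) = 20; x(47) = 16; x(48) = 16; x(49) = 8; x(50) = 20; x(51) = 0; x(52) = 12; x(53) = 24; x(54) = 16.
Since (x(53), x(54)) = (x(5), x(6)) = (24, 16) (two consecutive terms determine the rest), the sequence is eventually periodic: after a pre-period of length 4 it cycles with period 48.
The value 20 first appears (with i ≥ 3) at x(20).

20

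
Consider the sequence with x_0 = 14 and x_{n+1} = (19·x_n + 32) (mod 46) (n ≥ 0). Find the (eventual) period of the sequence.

22

We have x_0 = 14; x_1 = 22; x_2 = 36; x_3 = 26; x_4 = 20; x_5 = 44; x_6 = 40; x_7 = 10; x_8 = 38; x_9 = 18; x_{10} = 6; x_{11} = 8; x_{12} = 0; x_{13} = 32; x_{14} = 42; x_{15} = 2; x_{16} = 24; x_{17} = 28; x_{18} = 12; x_{19} = 30; x_{20} = 4; x_{21} = 16; x_{22} = 14.
Since x_{22} = x_0 = 14, the sequence is periodic with period 22.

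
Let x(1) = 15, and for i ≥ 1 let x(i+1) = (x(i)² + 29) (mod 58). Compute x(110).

x(1) = 15,  x(2) = 22,  x(3) = 49,  x(4) = 52,  x(5) = 7,  x(6) = 20,  x(7) = 23,  x(8) = 36,  x(9) = 49.
Since x(9) = x(3) = 49, the sequence is eventually periodic: after a pre-period of length 2 it cycles with period 6.
For i ≥ 3, x(i) depends only on (i - 3) mod 6. (110 - 3) mod 6 = 5, so x(110) = x(8) = 36.

36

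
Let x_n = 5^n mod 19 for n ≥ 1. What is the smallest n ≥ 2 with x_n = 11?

3

x_1 = 5,  x_2 = 6,  x_3 = 11,  x_4 = 17,  x_5 = 9,  x_6 = 7,  x_7 = 16,  x_8 = 4,  x_9 = 1,  x_{10} = 5.
The sequence repeats with period 9.
The value 11 first appears (with n ≥ 2) at x_3.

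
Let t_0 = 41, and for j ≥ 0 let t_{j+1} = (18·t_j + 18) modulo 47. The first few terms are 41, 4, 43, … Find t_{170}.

20

We have t_0 = 41; t_1 = 4; t_2 = 43; t_3 = 40; t_4 = 33; t_5 = 1; t_6 = 36; t_7 = 8; t_8 = 21; t_9 = 20; t_{10} = 2; t_{11} = 7; t_{12} = 3; t_{13} = 25; t_{14} = 45; t_{15} = 29; t_{16} = 23; t_{17} = 9; t_{18} = 39; t_{19} = 15; t_{20} = 6; t_{21} = 32; t_{22} = 30; t_{23} = 41.
The sequence repeats with period 23.
So t_{170} = t_{0 + ((170-0) mod 23)} = t_9 = 20.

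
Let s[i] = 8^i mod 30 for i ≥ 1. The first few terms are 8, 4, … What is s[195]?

2

We have s[1] = 8; s[2] = 4; s[3] = 2; s[4] = 16; s[5] = 8.
The sequence repeats with period 4.
So s[195] = s[1 + ((195-1) mod 4)] = s[3] = 2.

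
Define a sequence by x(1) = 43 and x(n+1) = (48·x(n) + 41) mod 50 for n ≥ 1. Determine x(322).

5

x(1) = 43,  x(2) = 5,  x(3) = 31,  x(4) = 29,  x(5) = 33,  x(6) = 25,  x(7) = 41,  x(8) = 9,  x(9) = 23,  x(10) = 45,  x(11) = 1,  x(12) = 39,  x(13) = 13,  x(14) = 15,  x(15) = 11,  x(16) = 19,  x(17) = 3,  x(18) = 35,  x(19) = 21,  x(20) = 49,  x(21) = 43.
The sequence repeats with period 20.
(322 - 1) mod 20 = 1, so x(322) = x(2) = 5.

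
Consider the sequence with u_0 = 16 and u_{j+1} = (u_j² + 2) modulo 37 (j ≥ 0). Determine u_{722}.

Computing terms: u_0 = 16,  u_1 = 36,  u_2 = 3,  u_3 = 11,  u_4 = 12,  u_5 = 35,  u_6 = 6,  u_7 = 1,  u_8 = 3.
Since u_8 = u_2 = 3, the sequence is eventually periodic: after a pre-period of length 2 it cycles with period 6.
For j ≥ 2, u_j depends only on (j - 2) mod 6. (722 - 2) mod 6 = 0, so u_{722} = u_2 = 3.

3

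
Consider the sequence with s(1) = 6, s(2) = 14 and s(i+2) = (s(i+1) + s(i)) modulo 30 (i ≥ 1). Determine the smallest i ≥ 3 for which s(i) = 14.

11

Listing terms: s(1) = 6,  s(2) = 14,  s(3) = 20,  s(4) = 4,  s(5) = 24,  s(6) = 28,  s(7) = 22,  s(8) = 20,  s(9) = 12,  s(10) = 2,  s(11) = 14,  s(12) = 16,  s(13) = 0,  s(14) = 16,  s(15) = 16,  s(16) = 2,  s(17) = 18,  s(18) = 20,  s(19) = 8,  s(20) = 28,  s(21) = 6,  s(22) = 4,  s(23) = 10,  s(24) = 14,  s(25) = 24,  s(26) = 8,  s(27) = 2,  s(28) = 10,  s(29) = 12,  s(30) = 22,  s(31) = 4,  s(32) = 26,  s(33) = 0,  s(34) = 26,  s(35) = 26,  s(36) = 22,  s(37) = 18,  s(38) = 10,  s(39) = 28,  s(40) = 8,  s(41) = 6,  s(42) = 14.
The sequence repeats with period 40.
The value 14 first appears (with i ≥ 3) at s(11).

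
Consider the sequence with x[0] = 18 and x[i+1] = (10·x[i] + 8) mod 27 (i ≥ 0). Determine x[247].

x[0] = 18; x[1] = 26; x[2] = 25; x[3] = 15; x[4] = 23; x[5] = 22; x[6] = 12; x[7] = 20; x[8] = 19; x[9] = 9; x[10] = 17; x[11] = 16; x[12] = 6; x[13] = 14; x[14] = 13; x[15] = 3; x[16] = 11; x[17] = 10; x[18] = 0; x[19] = 8; x[20] = 7; x[21] = 24; x[22] = 5; x[23] = 4; x[24] = 21; x[25] = 2; x[26] = 1; x[27] = 18.
The sequence repeats with period 27.
So x[247] = x[0 + ((247-0) mod 27)] = x[4] = 23.

23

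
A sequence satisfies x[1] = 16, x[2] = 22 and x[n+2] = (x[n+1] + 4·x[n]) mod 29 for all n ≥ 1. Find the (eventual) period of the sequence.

We have x[1] = 16,  x[2] = 22,  x[3] = 28,  x[4] = 0,  x[5] = 25,  x[6] = 25,  x[7] = 9,  x[8] = 22,  x[9] = 0,  x[10] = 1,  x[11] = 1,  x[12] = 5,  x[13] = 9,  x[14] = 0,  x[15] = 7,  x[16] = 7,  x[17] = 6,  x[18] = 5,  x[19] = 0,  x[20] = 20,  x[21] = 20,  x[22] = 13,  x[23] = 6,  x[24] = 0,  x[25] = 24,  x[26] = 24,  x[27] = 4,  x[28] = 13,  x[29] = 0,  x[30] = 23,  x[31] = 23,  x[32] = 28,  x[33] = 4,  x[34] = 0,  x[35] = 16,  x[36] = 16,  x[37] = 22.
Since (x[36], x[37]) = (x[1], x[2]) = (16, 22) (two consecutive terms determine the rest), the sequence is periodic with period 35.

35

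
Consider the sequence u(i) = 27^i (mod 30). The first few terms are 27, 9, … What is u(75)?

3

Listing terms: u(1) = 27,  u(2) = 9,  u(3) = 3,  u(4) = 21,  u(5) = 27.
Since u(5) = u(1) = 27, the sequence is periodic with period 4.
So u(75) = u(1 + ((75-1) mod 4)) = u(3) = 3.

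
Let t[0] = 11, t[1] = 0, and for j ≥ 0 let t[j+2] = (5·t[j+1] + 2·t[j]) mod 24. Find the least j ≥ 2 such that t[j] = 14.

3

Listing terms: t[0] = 11; t[1] = 0; t[2] = 22; t[3] = 14; t[4] = 18; t[5] = 22; t[6] = 2; t[7] = 6; t[8] = 10; t[9] = 14; t[10] = 18.
Since (t[9], t[10]) = (t[3], t[4]) = (14, 18) (two consecutive terms determine the rest), the sequence is eventually periodic: after a pre-period of length 3 it cycles with period 6.
The value 14 first appears (with j ≥ 2) at t[3].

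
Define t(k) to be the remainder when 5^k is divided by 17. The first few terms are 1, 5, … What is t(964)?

t(0) = 1,  t(1) = 5,  t(2) = 8,  t(3) = 6,  t(4) = 13,  t(5) = 14,  t(6) = 2,  t(7) = 10,  t(8) = 16,  t(9) = 12,  t(10) = 9,  t(11) = 11,  t(12) = 4,  t(13) = 3,  t(14) = 15,  t(15) = 7,  t(16) = 1.
Since t(16) = t(0) = 1, the sequence is periodic with period 16.
(964 - 0) mod 16 = 4, so t(964) = t(4) = 13.

13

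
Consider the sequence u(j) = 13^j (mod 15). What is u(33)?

13

We have u(0) = 1; u(1) = 13; u(2) = 4; u(3) = 7; u(4) = 1.
Since u(4) = u(0) = 1, the sequence is periodic with period 4.
So u(33) = u(0 + ((33-0) mod 4)) = u(1) = 13.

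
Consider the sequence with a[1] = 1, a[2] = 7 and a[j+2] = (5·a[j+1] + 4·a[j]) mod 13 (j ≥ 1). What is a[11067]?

6

Listing terms: a[1] = 1; a[2] = 7; a[3] = 0; a[4] = 2; a[5] = 10; a[6] = 6; a[7] = 5; a[8] = 10; a[9] = 5; a[10] = 0; a[11] = 7; a[12] = 9; a[13] = 8; a[14] = 11; a[15] = 9; a[16] = 11; a[17] = 0; a[18] = 5; a[19] = 12; a[20] = 2; a[21] = 6; a[22] = 12; a[23] = 6; a[24] = 0; a[25] = 11; a[26] = 3; a[27] = 7; a[28] = 8; a[29] = 3; a[30] = 8; a[31] = 0; a[32] = 6; a[33] = 4; a[34] = 5; a[35] = 2; a[36] = 4; a[37] = 2; a[38] = 0; a[39] = 8; a[40] = 1; a[41] = 11; a[42] = 7; a[43] = 1; a[44] = 7.
The sequence repeats with period 42.
So a[11067] = a[1 + ((11067-1) mod 42)] = a[21] = 6.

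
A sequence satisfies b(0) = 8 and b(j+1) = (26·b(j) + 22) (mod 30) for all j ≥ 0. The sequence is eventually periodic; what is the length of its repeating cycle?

5

Computing terms: b(0) = 8,  b(1) = 20,  b(2) = 2,  b(3) = 14,  b(4) = 26,  b(5) = 8.
The sequence repeats with period 5.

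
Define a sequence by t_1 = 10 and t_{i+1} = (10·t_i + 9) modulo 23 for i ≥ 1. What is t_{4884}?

7

t_1 = 10; t_2 = 17; t_3 = 18; t_4 = 5; t_5 = 13; t_6 = 1; t_7 = 19; t_8 = 15; t_9 = 21; t_{10} = 12; t_{11} = 14; t_{12} = 11; t_{13} = 4; t_{14} = 3; t_{15} = 16; t_{16} = 8; t_{17} = 20; t_{18} = 2; t_{19} = 6; t_{20} = 0; t_{21} = 9; t_{22} = 7; t_{23} = 10.
Since t_{23} = t_1 = 10, the sequence is periodic with period 22.
So t_{4884} = t_{1 + ((4884-1) mod 22)} = t_{22} = 7.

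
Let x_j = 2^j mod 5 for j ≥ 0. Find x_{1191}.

x_0 = 1, x_1 = 2, x_2 = 4, x_3 = 3, x_4 = 1.
Since x_4 = x_0 = 1, the sequence is periodic with period 4.
(1191 - 0) mod 4 = 3, so x_{1191} = x_3 = 3.

3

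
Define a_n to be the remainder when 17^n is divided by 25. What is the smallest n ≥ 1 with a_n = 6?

We have a_0 = 1; a_1 = 17; a_2 = 14; a_3 = 13; a_4 = 21; a_5 = 7; a_6 = 19; a_7 = 23; a_8 = 16; a_9 = 22; a_{10} = 24; a_{11} = 8; a_{12} = 11; a_{13} = 12; a_{14} = 4; a_{15} = 18; a_{16} = 6; a_{17} = 2; a_{18} = 9; a_{19} = 3; a_{20} = 1.
Since a_{20} = a_0 = 1, the sequence is periodic with period 20.
The value 6 first appears (with n ≥ 1) at a_{16}.

16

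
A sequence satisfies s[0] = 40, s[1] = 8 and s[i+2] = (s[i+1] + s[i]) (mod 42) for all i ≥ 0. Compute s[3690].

Computing terms: s[0] = 40,  s[1] = 8,  s[2] = 6,  s[3] = 14,  s[4] = 20,  s[5] = 34,  s[6] = 12,  s[7] = 4,  s[8] = 16,  s[9] = 20,  s[10] = 36,  s[11] = 14,  s[12] = 8,  s[13] = 22,  s[14] = 30,  s[15] = 10,  s[16] = 40,  s[17] = 8.
The sequence repeats with period 16.
(3690 - 0) mod 16 = 10, so s[3690] = s[10] = 36.

36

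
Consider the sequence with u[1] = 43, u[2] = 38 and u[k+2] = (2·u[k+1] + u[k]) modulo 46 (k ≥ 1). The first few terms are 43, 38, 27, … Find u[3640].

We have u[1] = 43; u[2] = 38; u[3] = 27; u[4] = 0; u[5] = 27; u[6] = 8; u[7] = 43; u[8] = 2; u[9] = 1; u[10] = 4; u[11] = 9; u[12] = 22; u[13] = 7; u[14] = 36; u[15] = 33; u[16] = 10; u[17] = 7; u[18] = 24; u[19] = 9; u[20] = 42; u[21] = 1; u[22] = 44; u[23] = 43; u[24] = 38.
Since (u[23], u[24]) = (u[1], u[2]) = (43, 38) (two consecutive terms determine the rest), the sequence is periodic with period 22.
(3640 - 1) mod 22 = 9, so u[3640] = u[10] = 4.

4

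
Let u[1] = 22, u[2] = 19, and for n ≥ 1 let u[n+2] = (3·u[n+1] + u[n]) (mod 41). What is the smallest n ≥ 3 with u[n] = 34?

u[1] = 22,  u[2] = 19,  u[3] = 38,  u[4] = 10,  u[5] = 27,  u[6] = 9,  u[7] = 13,  u[8] = 7,  u[9] = 34,  u[10] = 27,  u[11] = 33,  u[12] = 3,  u[13] = 1,  u[14] = 6,  u[15] = 19,  u[16] = 22,  u[17] = 3,  u[18] = 31,  u[19] = 14,  u[20] = 32,  u[21] = 28,  u[22] = 34,  u[23] = 7,  u[24] = 14,  u[25] = 8,  u[26] = 38,  u[27] = 40,  u[28] = 35,  u[29] = 22,  u[30] = 19.
The sequence repeats with period 28.
The value 34 first appears (with n ≥ 3) at u[9].

9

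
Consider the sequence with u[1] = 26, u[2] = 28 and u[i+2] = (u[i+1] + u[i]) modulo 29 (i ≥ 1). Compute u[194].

Listing terms: u[1] = 26, u[2] = 28, u[3] = 25, u[4] = 24, u[5] = 20, u[6] = 15, u[7] = 6, u[8] = 21, u[9] = 27, u[10] = 19, u[11] = 17, u[12] = 7, u[13] = 24, u[14] = 2, u[15] = 26, u[16] = 28.
The sequence repeats with period 14.
(194 - 1) mod 14 = 11, so u[194] = u[12] = 7.

7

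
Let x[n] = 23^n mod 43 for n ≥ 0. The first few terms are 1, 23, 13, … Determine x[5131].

x[0] = 1, x[1] = 23, x[2] = 13, x[3] = 41, x[4] = 40, x[5] = 17, x[6] = 4, x[7] = 6, x[8] = 9, x[9] = 35, x[10] = 31, x[11] = 25, x[12] = 16, x[13] = 24, x[14] = 36, x[15] = 11, x[16] = 38, x[17] = 14, x[18] = 21, x[19] = 10, x[20] = 15, x[21] = 1.
Since x[21] = x[0] = 1, the sequence is periodic with period 21.
(5131 - 0) mod 21 = 7, so x[5131] = x[7] = 6.

6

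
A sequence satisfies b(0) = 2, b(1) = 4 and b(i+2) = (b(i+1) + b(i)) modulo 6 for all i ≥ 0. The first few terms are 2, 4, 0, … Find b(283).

4

b(0) = 2,  b(1) = 4,  b(2) = 0,  b(3) = 4,  b(4) = 4,  b(5) = 2,  b(6) = 0,  b(7) = 2,  b(8) = 2,  b(9) = 4.
The sequence repeats with period 8.
(283 - 0) mod 8 = 3, so b(283) = b(3) = 4.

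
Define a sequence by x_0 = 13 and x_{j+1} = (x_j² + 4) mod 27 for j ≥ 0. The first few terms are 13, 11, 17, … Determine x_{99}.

Computing terms: x_0 = 13, x_1 = 11, x_2 = 17, x_3 = 23, x_4 = 20, x_5 = 26, x_6 = 5, x_7 = 2, x_8 = 8, x_9 = 14, x_{10} = 11.
Since x_{10} = x_1 = 11, the sequence is eventually periodic: after a pre-period of length 1 it cycles with period 9.
For j ≥ 1, x_j depends only on (j - 1) mod 9. (99 - 1) mod 9 = 8, so x_{99} = x_9 = 14.

14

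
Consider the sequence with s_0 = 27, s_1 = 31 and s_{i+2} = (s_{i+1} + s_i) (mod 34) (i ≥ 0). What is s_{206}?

18

We have s_0 = 27; s_1 = 31; s_2 = 24; s_3 = 21; s_4 = 11; s_5 = 32; s_6 = 9; s_7 = 7; s_8 = 16; s_9 = 23; s_{10} = 5; s_{11} = 28; s_{12} = 33; s_{13} = 27; s_{14} = 26; s_{15} = 19; s_{16} = 11; s_{17} = 30; s_{18} = 7; s_{19} = 3; s_{20} = 10; s_{21} = 13; s_{22} = 23; s_{23} = 2; s_{24} = 25; s_{25} = 27; s_{26} = 18; s_{27} = 11; s_{28} = 29; s_{29} = 6; s_{30} = 1; s_{31} = 7; s_{32} = 8; s_{33} = 15; s_{34} = 23; s_{35} = 4; s_{36} = 27; s_{37} = 31.
Since (s_{36}, s_{37}) = (s_0, s_1) = (27, 31) (two consecutive terms determine the rest), the sequence is periodic with period 36.
So s_{206} = s_{0 + ((206-0) mod 36)} = s_{26} = 18.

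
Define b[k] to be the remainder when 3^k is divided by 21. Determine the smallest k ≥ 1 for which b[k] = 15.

b[0] = 1,  b[1] = 3,  b[2] = 9,  b[3] = 6,  b[4] = 18,  b[5] = 12,  b[6] = 15,  b[7] = 3.
Since b[7] = b[1] = 3, the sequence is eventually periodic: after a pre-period of length 1 it cycles with period 6.
The value 15 first appears (with k ≥ 1) at b[6].

6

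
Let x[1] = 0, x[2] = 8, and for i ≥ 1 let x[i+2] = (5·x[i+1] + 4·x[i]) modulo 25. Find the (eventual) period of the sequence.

20

Listing terms: x[1] = 0; x[2] = 8; x[3] = 15; x[4] = 7; x[5] = 20; x[6] = 3; x[7] = 20; x[8] = 12; x[9] = 15; x[10] = 23; x[11] = 0; x[12] = 17; x[13] = 10; x[14] = 18; x[15] = 5; x[16] = 22; x[17] = 5; x[18] = 13; x[19] = 10; x[20] = 2; x[21] = 0; x[22] = 8.
The sequence repeats with period 20.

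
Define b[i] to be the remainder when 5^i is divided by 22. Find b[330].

1

Computing terms: b[1] = 5,  b[2] = 3,  b[3] = 15,  b[4] = 9,  b[5] = 1,  b[6] = 5.
Since b[6] = b[1] = 5, the sequence is periodic with period 5.
So b[330] = b[1 + ((330-1) mod 5)] = b[5] = 1.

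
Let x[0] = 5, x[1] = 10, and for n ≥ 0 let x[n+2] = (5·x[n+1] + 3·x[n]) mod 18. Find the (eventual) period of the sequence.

6

Listing terms: x[0] = 5; x[1] = 10; x[2] = 11; x[3] = 13; x[4] = 8; x[5] = 7; x[6] = 5; x[7] = 10.
The sequence repeats with period 6.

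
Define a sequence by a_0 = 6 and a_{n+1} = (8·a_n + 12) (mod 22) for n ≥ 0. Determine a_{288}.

Listing terms: a_0 = 6, a_1 = 16, a_2 = 8, a_3 = 10, a_4 = 4, a_5 = 0, a_6 = 12, a_7 = 20, a_8 = 18, a_9 = 2, a_{10} = 6.
The sequence repeats with period 10.
So a_{288} = a_{0 + ((288-0) mod 10)} = a_8 = 18.

18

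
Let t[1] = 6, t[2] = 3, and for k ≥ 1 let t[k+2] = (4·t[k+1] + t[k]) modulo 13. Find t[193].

t[1] = 6, t[2] = 3, t[3] = 5, t[4] = 10, t[5] = 6, t[6] = 8, t[7] = 12, t[8] = 4, t[9] = 2, t[10] = 12, t[11] = 11, t[12] = 4, t[13] = 1, t[14] = 8, t[15] = 7, t[16] = 10, t[17] = 8, t[18] = 3, t[19] = 7, t[20] = 5, t[21] = 1, t[22] = 9, t[23] = 11, t[24] = 1, t[25] = 2, t[26] = 9, t[27] = 12, t[28] = 5, t[29] = 6, t[30] = 3.
Since (t[29], t[30]) = (t[1], t[2]) = (6, 3) (two consecutive terms determine the rest), the sequence is periodic with period 28.
So t[193] = t[1 + ((193-1) mod 28)] = t[25] = 2.

2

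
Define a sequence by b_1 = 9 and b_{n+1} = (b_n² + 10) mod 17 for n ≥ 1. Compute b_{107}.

We have b_1 = 9, b_2 = 6, b_3 = 12, b_4 = 1, b_5 = 11, b_6 = 12.
Since b_6 = b_3 = 12, the sequence is eventually periodic: after a pre-period of length 2 it cycles with period 3.
For n ≥ 3, b_n depends only on (n - 3) mod 3. (107 - 3) mod 3 = 2, so b_{107} = b_5 = 11.

11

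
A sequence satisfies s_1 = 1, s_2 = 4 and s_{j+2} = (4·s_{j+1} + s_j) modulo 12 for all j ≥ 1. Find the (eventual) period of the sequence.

8

Computing terms: s_1 = 1, s_2 = 4, s_3 = 5, s_4 = 0, s_5 = 5, s_6 = 8, s_7 = 1, s_8 = 0, s_9 = 1, s_{10} = 4.
Since (s_9, s_{10}) = (s_1, s_2) = (1, 4) (two consecutive terms determine the rest), the sequence is periodic with period 8.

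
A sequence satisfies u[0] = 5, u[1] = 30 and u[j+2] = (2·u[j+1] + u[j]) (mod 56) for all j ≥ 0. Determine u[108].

33

Computing terms: u[0] = 5, u[1] = 30, u[2] = 9, u[3] = 48, u[4] = 49, u[5] = 34, u[6] = 5, u[7] = 44, u[8] = 37, u[9] = 6, u[10] = 49, u[11] = 48, u[12] = 33, u[13] = 2, u[14] = 37, u[15] = 20, u[16] = 21, u[17] = 6, u[18] = 33, u[19] = 16, u[20] = 9, u[21] = 34, u[22] = 21, u[23] = 20, u[24] = 5, u[25] = 30.
Since (u[24], u[25]) = (u[0], u[1]) = (5, 30) (two consecutive terms determine the rest), the sequence is periodic with period 24.
(108 - 0) mod 24 = 12, so u[108] = u[12] = 33.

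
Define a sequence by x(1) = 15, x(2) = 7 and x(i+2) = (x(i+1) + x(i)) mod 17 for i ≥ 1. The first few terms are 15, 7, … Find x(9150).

12

Listing terms: x(1) = 15; x(2) = 7; x(3) = 5; x(4) = 12; x(5) = 0; x(6) = 12; x(7) = 12; x(8) = 7; x(9) = 2; x(10) = 9; x(11) = 11; x(12) = 3; x(13) = 14; x(14) = 0; x(15) = 14; x(16) = 14; x(17) = 11; x(18) = 8; x(19) = 2; x(20) = 10; x(21) = 12; x(22) = 5; x(23) = 0; x(24) = 5; x(25) = 5; x(26) = 10; x(27) = 15; x(28) = 8; x(29) = 6; x(30) = 14; x(31) = 3; x(32) = 0; x(33) = 3; x(34) = 3; x(35) = 6; x(36) = 9; x(37) = 15; x(38) = 7.
Since (x(37), x(38)) = (x(1), x(2)) = (15, 7) (two consecutive terms determine the rest), the sequence is periodic with period 36.
(9150 - 1) mod 36 = 5, so x(9150) = x(6) = 12.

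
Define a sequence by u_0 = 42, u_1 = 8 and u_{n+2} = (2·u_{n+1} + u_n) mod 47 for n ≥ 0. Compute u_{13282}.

8

We have u_0 = 42, u_1 = 8, u_2 = 11, u_3 = 30, u_4 = 24, u_5 = 31, u_6 = 39, u_7 = 15, u_8 = 22, u_9 = 12, u_{10} = 46, u_{11} = 10, u_{12} = 19, u_{13} = 1, u_{14} = 21, u_{15} = 43, u_{16} = 13, u_{17} = 22, u_{18} = 10, u_{19} = 42, u_{20} = 0, u_{21} = 42, u_{22} = 37, u_{23} = 22, u_{24} = 34, u_{25} = 43, u_{26} = 26, u_{27} = 1, u_{28} = 28, u_{29} = 10, u_{30} = 1, u_{31} = 12, u_{32} = 25, u_{33} = 15, u_{34} = 8, u_{35} = 31, u_{36} = 23, u_{37} = 30, u_{38} = 36, u_{39} = 8, u_{40} = 5, u_{41} = 18, u_{42} = 41, u_{43} = 6, u_{44} = 6, u_{45} = 18, u_{46} = 42, u_{47} = 8.
The sequence repeats with period 46.
(13282 - 0) mod 46 = 34, so u_{13282} = u_{34} = 8.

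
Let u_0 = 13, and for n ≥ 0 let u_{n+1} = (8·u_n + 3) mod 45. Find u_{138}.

u_0 = 13,  u_1 = 17,  u_2 = 4,  u_3 = 35,  u_4 = 13.
The sequence repeats with period 4.
(138 - 0) mod 4 = 2, so u_{138} = u_2 = 4.

4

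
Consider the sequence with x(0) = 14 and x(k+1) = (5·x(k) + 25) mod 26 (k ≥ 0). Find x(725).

Listing terms: x(0) = 14, x(1) = 17, x(2) = 6, x(3) = 3, x(4) = 14.
Since x(4) = x(0) = 14, the sequence is periodic with period 4.
So x(725) = x(0 + ((725-0) mod 4)) = x(1) = 17.

17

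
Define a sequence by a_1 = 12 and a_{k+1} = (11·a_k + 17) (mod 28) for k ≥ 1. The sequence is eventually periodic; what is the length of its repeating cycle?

6

a_1 = 12, a_2 = 9, a_3 = 4, a_4 = 5, a_5 = 16, a_6 = 25, a_7 = 12.
The sequence repeats with period 6.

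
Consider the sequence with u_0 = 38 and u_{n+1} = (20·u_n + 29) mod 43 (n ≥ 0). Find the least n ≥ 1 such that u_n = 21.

Listing terms: u_0 = 38,  u_1 = 15,  u_2 = 28,  u_3 = 30,  u_4 = 27,  u_5 = 10,  u_6 = 14,  u_7 = 8,  u_8 = 17,  u_9 = 25,  u_{10} = 13,  u_{11} = 31,  u_{12} = 4,  u_{13} = 23,  u_{14} = 16,  u_{15} = 5,  u_{16} = 0,  u_{17} = 29,  u_{18} = 7,  u_{19} = 40,  u_{20} = 12,  u_{21} = 11,  u_{22} = 34,  u_{23} = 21,  u_{24} = 19,  u_{25} = 22,  u_{26} = 39,  u_{27} = 35,  u_{28} = 41,  u_{29} = 32,  u_{30} = 24,  u_{31} = 36,  u_{32} = 18,  u_{33} = 2,  u_{34} = 26,  u_{35} = 33,  u_{36} = 1,  u_{37} = 6,  u_{38} = 20,  u_{39} = 42,  u_{40} = 9,  u_{41} = 37,  u_{42} = 38.
The sequence repeats with period 42.
The value 21 first appears (with n ≥ 1) at u_{23}.

23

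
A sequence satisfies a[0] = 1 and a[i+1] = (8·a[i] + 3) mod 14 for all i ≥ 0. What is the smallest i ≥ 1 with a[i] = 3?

a[0] = 1; a[1] = 11; a[2] = 7; a[3] = 3; a[4] = 13; a[5] = 9; a[6] = 5; a[7] = 1.
Since a[7] = a[0] = 1, the sequence is periodic with period 7.
The value 3 first appears (with i ≥ 1) at a[3].

3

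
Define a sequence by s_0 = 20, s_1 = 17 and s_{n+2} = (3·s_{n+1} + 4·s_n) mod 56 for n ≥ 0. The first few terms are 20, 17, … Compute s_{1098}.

s_0 = 20,  s_1 = 17,  s_2 = 19,  s_3 = 13,  s_4 = 3,  s_5 = 5,  s_6 = 27,  s_7 = 45,  s_8 = 19,  s_9 = 13.
Since (s_8, s_9) = (s_2, s_3) = (19, 13) (two consecutive terms determine the rest), the sequence is eventually periodic: after a pre-period of length 2 it cycles with period 6.
For n ≥ 2, s_n depends only on (n - 2) mod 6. (1098 - 2) mod 6 = 4, so s_{1098} = s_6 = 27.

27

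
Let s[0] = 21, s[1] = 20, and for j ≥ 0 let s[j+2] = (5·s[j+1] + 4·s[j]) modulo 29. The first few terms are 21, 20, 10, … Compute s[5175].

3

Listing terms: s[0] = 21; s[1] = 20; s[2] = 10; s[3] = 14; s[4] = 23; s[5] = 26; s[6] = 19; s[7] = 25; s[8] = 27; s[9] = 3; s[10] = 7; s[11] = 18; s[12] = 2; s[13] = 24; s[14] = 12; s[15] = 11; s[16] = 16; s[17] = 8; s[18] = 17; s[19] = 1; s[20] = 15; s[21] = 21; s[22] = 20.
The sequence repeats with period 21.
So s[5175] = s[0 + ((5175-0) mod 21)] = s[9] = 3.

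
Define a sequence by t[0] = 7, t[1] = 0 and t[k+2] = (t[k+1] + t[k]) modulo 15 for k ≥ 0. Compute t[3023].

2

Listing terms: t[0] = 7, t[1] = 0, t[2] = 7, t[3] = 7, t[4] = 14, t[5] = 6, t[6] = 5, t[7] = 11, t[8] = 1, t[9] = 12, t[10] = 13, t[11] = 10, t[12] = 8, t[13] = 3, t[14] = 11, t[15] = 14, t[16] = 10, t[17] = 9, t[18] = 4, t[19] = 13, t[20] = 2, t[21] = 0, t[22] = 2, t[23] = 2, t[24] = 4, t[25] = 6, t[26] = 10, t[27] = 1, t[28] = 11, t[29] = 12, t[30] = 8, t[31] = 5, t[32] = 13, t[33] = 3, t[34] = 1, t[35] = 4, t[36] = 5, t[37] = 9, t[38] = 14, t[39] = 8, t[40] = 7, t[41] = 0.
The sequence repeats with period 40.
So t[3023] = t[0 + ((3023-0) mod 40)] = t[23] = 2.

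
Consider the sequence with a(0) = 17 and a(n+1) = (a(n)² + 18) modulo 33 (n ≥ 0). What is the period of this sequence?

a(0) = 17; a(1) = 10; a(2) = 19; a(3) = 16; a(4) = 10.
Since a(4) = a(1) = 10, the sequence is eventually periodic: after a pre-period of length 1 it cycles with period 3.

3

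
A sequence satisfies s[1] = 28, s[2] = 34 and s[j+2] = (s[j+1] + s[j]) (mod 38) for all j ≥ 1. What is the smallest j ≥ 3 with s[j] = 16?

13

Computing terms: s[1] = 28,  s[2] = 34,  s[3] = 24,  s[4] = 20,  s[5] = 6,  s[6] = 26,  s[7] = 32,  s[8] = 20,  s[9] = 14,  s[10] = 34,  s[11] = 10,  s[12] = 6,  s[13] = 16,  s[14] = 22,  s[15] = 0,  s[16] = 22,  s[17] = 22,  s[18] = 6,  s[19] = 28,  s[20] = 34.
The sequence repeats with period 18.
The value 16 first appears (with j ≥ 3) at s[13].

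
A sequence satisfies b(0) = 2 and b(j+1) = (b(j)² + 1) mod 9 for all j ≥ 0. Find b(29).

8

Listing terms: b(0) = 2; b(1) = 5; b(2) = 8; b(3) = 2.
The sequence repeats with period 3.
(29 - 0) mod 3 = 2, so b(29) = b(2) = 8.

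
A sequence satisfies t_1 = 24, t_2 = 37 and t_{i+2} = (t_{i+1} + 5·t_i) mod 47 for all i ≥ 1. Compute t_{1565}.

Listing terms: t_1 = 24, t_2 = 37, t_3 = 16, t_4 = 13, t_5 = 46, t_6 = 17, t_7 = 12, t_8 = 3, t_9 = 16, t_{10} = 31, t_{11} = 17, t_{12} = 31, t_{13} = 22, t_{14} = 36, t_{15} = 5, t_{16} = 44, t_{17} = 22, t_{18} = 7, t_{19} = 23, t_{20} = 11, t_{21} = 32, t_{22} = 40, t_{23} = 12, t_{24} = 24, t_{25} = 37.
The sequence repeats with period 23.
(1565 - 1) mod 23 = 0, so t_{1565} = t_1 = 24.

24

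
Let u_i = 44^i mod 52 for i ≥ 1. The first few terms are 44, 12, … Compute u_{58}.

Listing terms: u_1 = 44,  u_2 = 12,  u_3 = 8,  u_4 = 40,  u_5 = 44.
Since u_5 = u_1 = 44, the sequence is periodic with period 4.
(58 - 1) mod 4 = 1, so u_{58} = u_2 = 12.

12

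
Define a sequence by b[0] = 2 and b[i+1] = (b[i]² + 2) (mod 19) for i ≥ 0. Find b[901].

We have b[0] = 2, b[1] = 6, b[2] = 0, b[3] = 2.
The sequence repeats with period 3.
(901 - 0) mod 3 = 1, so b[901] = b[1] = 6.

6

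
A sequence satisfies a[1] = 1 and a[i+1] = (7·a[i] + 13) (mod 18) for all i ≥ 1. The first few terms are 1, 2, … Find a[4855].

13

Listing terms: a[1] = 1; a[2] = 2; a[3] = 9; a[4] = 4; a[5] = 5; a[6] = 12; a[7] = 7; a[8] = 8; a[9] = 15; a[10] = 10; a[11] = 11; a[12] = 0; a[13] = 13; a[14] = 14; a[15] = 3; a[16] = 16; a[17] = 17; a[18] = 6; a[19] = 1.
Since a[19] = a[1] = 1, the sequence is periodic with period 18.
(4855 - 1) mod 18 = 12, so a[4855] = a[13] = 13.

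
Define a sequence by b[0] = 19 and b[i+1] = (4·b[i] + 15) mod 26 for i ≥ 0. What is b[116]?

15

We have b[0] = 19,  b[1] = 13,  b[2] = 15,  b[3] = 23,  b[4] = 3,  b[5] = 1,  b[6] = 19.
Since b[6] = b[0] = 19, the sequence is periodic with period 6.
(116 - 0) mod 6 = 2, so b[116] = b[2] = 15.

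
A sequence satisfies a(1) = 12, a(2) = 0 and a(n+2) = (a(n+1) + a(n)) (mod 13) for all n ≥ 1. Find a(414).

8

a(1) = 12,  a(2) = 0,  a(3) = 12,  a(4) = 12,  a(5) = 11,  a(6) = 10,  a(7) = 8,  a(8) = 5,  a(9) = 0,  a(10) = 5,  a(11) = 5,  a(12) = 10,  a(13) = 2,  a(14) = 12,  a(15) = 1,  a(16) = 0,  a(17) = 1,  a(18) = 1,  a(19) = 2,  a(20) = 3,  a(21) = 5,  a(22) = 8,  a(23) = 0,  a(24) = 8,  a(25) = 8,  a(26) = 3,  a(27) = 11,  a(28) = 1,  a(29) = 12,  a(30) = 0.
Since (a(29), a(30)) = (a(1), a(2)) = (12, 0) (two consecutive terms determine the rest), the sequence is periodic with period 28.
(414 - 1) mod 28 = 21, so a(414) = a(22) = 8.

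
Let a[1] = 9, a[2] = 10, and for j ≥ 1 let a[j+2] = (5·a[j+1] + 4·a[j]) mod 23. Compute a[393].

Listing terms: a[1] = 9, a[2] = 10, a[3] = 17, a[4] = 10, a[5] = 3, a[6] = 9, a[7] = 11, a[8] = 22, a[9] = 16, a[10] = 7, a[11] = 7, a[12] = 17, a[13] = 21, a[14] = 12, a[15] = 6, a[16] = 9, a[17] = 0, a[18] = 13, a[19] = 19, a[20] = 9, a[21] = 6, a[22] = 20, a[23] = 9, a[24] = 10.
Since (a[23], a[24]) = (a[1], a[2]) = (9, 10) (two consecutive terms determine the rest), the sequence is periodic with period 22.
So a[393] = a[1 + ((393-1) mod 22)] = a[19] = 19.

19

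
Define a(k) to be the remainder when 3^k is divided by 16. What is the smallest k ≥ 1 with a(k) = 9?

2

a(0) = 1; a(1) = 3; a(2) = 9; a(3) = 11; a(4) = 1.
Since a(4) = a(0) = 1, the sequence is periodic with period 4.
The value 9 first appears (with k ≥ 1) at a(2).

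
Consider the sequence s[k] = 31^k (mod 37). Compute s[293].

Listing terms: s[0] = 1, s[1] = 31, s[2] = 36, s[3] = 6, s[4] = 1.
The sequence repeats with period 4.
(293 - 0) mod 4 = 1, so s[293] = s[1] = 31.

31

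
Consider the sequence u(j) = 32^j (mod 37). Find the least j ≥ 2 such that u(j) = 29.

33

We have u(1) = 32; u(2) = 25; u(3) = 23; u(4) = 33; u(5) = 20; u(6) = 11; u(7) = 19; u(8) = 16; u(9) = 31; u(10) = 30; u(11) = 35; u(12) = 10; u(13) = 24; u(14) = 28; u(15) = 8; u(16) = 34; u(17) = 15; u(18) = 36; u(19) = 5; u(20) = 12; u(21) = 14; u(22) = 4; u(23) = 17; u(24) = 26; u(25) = 18; u(26) = 21; u(27) = 6; u(28) = 7; u(29) = 2; u(30) = 27; u(31) = 13; u(32) = 9; u(33) = 29; u(34) = 3; u(35) = 22; u(36) = 1; u(37) = 32.
Since u(37) = u(1) = 32, the sequence is periodic with period 36.
The value 29 first appears (with j ≥ 2) at u(33).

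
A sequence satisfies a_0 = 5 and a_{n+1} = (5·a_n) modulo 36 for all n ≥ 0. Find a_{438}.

Listing terms: a_0 = 5; a_1 = 25; a_2 = 17; a_3 = 13; a_4 = 29; a_5 = 1; a_6 = 5.
Since a_6 = a_0 = 5, the sequence is periodic with period 6.
(438 - 0) mod 6 = 0, so a_{438} = a_0 = 5.

5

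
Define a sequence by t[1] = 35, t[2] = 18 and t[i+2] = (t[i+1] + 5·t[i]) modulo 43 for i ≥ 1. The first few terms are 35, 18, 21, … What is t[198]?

t[1] = 35,  t[2] = 18,  t[3] = 21,  t[4] = 25,  t[5] = 1,  t[6] = 40,  t[7] = 2,  t[8] = 30,  t[9] = 40,  t[10] = 18,  t[11] = 3,  t[12] = 7,  t[13] = 22,  t[14] = 14,  t[15] = 38,  t[16] = 22,  t[17] = 40,  t[18] = 21,  t[19] = 6,  t[20] = 25,  t[21] = 12,  t[22] = 8,  t[23] = 25,  t[24] = 22,  t[25] = 18,  t[26] = 42,  t[27] = 3,  t[28] = 41,  t[29] = 13,  t[30] = 3,  t[31] = 25,  t[32] = 40,  t[33] = 36,  t[34] = 21,  t[35] = 29,  t[36] = 5,  t[37] = 21,  t[38] = 3,  t[39] = 22,  t[40] = 37,  t[41] = 18,  t[42] = 31,  t[43] = 35,  t[44] = 18.
The sequence repeats with period 42.
So t[198] = t[1 + ((198-1) mod 42)] = t[30] = 3.

3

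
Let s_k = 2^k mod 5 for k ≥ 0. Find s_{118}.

4

Computing terms: s_0 = 1,  s_1 = 2,  s_2 = 4,  s_3 = 3,  s_4 = 1.
Since s_4 = s_0 = 1, the sequence is periodic with period 4.
(118 - 0) mod 4 = 2, so s_{118} = s_2 = 4.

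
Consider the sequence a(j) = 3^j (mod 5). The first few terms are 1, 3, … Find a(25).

3

Computing terms: a(0) = 1, a(1) = 3, a(2) = 4, a(3) = 2, a(4) = 1.
The sequence repeats with period 4.
So a(25) = a(0 + ((25-0) mod 4)) = a(1) = 3.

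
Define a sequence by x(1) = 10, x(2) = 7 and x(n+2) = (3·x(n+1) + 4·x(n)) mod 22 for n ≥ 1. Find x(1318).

We have x(1) = 10,  x(2) = 7,  x(3) = 17,  x(4) = 13,  x(5) = 19,  x(6) = 21,  x(7) = 7,  x(8) = 17.
Since (x(7), x(8)) = (x(2), x(3)) = (7, 17) (two consecutive terms determine the rest), the sequence is eventually periodic: after a pre-period of length 1 it cycles with period 5.
For n ≥ 2, x(n) depends only on (n - 2) mod 5. (1318 - 2) mod 5 = 1, so x(1318) = x(3) = 17.

17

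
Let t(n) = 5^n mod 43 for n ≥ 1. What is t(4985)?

Computing terms: t(1) = 5; t(2) = 25; t(3) = 39; t(4) = 23; t(5) = 29; t(6) = 16; t(7) = 37; t(8) = 13; t(9) = 22; t(10) = 24; t(11) = 34; t(12) = 41; t(13) = 33; t(14) = 36; t(15) = 8; t(16) = 40; t(17) = 28; t(18) = 11; t(19) = 12; t(20) = 17; t(21) = 42; t(22) = 38; t(23) = 18; t(24) = 4; t(25) = 20; t(26) = 14; t(27) = 27; t(28) = 6; t(29) = 30; t(30) = 21; t(31) = 19; t(32) = 9; t(33) = 2; t(34) = 10; t(35) = 7; t(36) = 35; t(37) = 3; t(38) = 15; t(39) = 32; t(40) = 31; t(41) = 26; t(42) = 1; t(43) = 5.
The sequence repeats with period 42.
So t(4985) = t(1 + ((4985-1) mod 42)) = t(29) = 30.

30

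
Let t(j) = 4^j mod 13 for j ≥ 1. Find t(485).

10

We have t(1) = 4; t(2) = 3; t(3) = 12; t(4) = 9; t(5) = 10; t(6) = 1; t(7) = 4.
Since t(7) = t(1) = 4, the sequence is periodic with period 6.
(485 - 1) mod 6 = 4, so t(485) = t(5) = 10.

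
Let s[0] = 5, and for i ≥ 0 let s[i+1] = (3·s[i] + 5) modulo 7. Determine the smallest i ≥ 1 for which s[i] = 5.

Listing terms: s[0] = 5, s[1] = 6, s[2] = 2, s[3] = 4, s[4] = 3, s[5] = 0, s[6] = 5.
Since s[6] = s[0] = 5, the sequence is periodic with period 6.
The value 5 next appears (with i ≥ 1) at s[6].

6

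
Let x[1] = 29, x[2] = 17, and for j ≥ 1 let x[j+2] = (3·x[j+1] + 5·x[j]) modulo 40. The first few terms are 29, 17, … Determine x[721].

We have x[1] = 29,  x[2] = 17,  x[3] = 36,  x[4] = 33,  x[5] = 39,  x[6] = 2,  x[7] = 1,  x[8] = 13,  x[9] = 4,  x[10] = 37,  x[11] = 11,  x[12] = 18,  x[13] = 29,  x[14] = 17.
The sequence repeats with period 12.
So x[721] = x[1 + ((721-1) mod 12)] = x[1] = 29.

29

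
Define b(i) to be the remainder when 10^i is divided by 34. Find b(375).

Computing terms: b(0) = 1; b(1) = 10; b(2) = 32; b(3) = 14; b(4) = 4; b(5) = 6; b(6) = 26; b(7) = 22; b(8) = 16; b(9) = 24; b(10) = 2; b(11) = 20; b(12) = 30; b(13) = 28; b(14) = 8; b(15) = 12; b(16) = 18; b(17) = 10.
Since b(17) = b(1) = 10, the sequence is eventually periodic: after a pre-period of length 1 it cycles with period 16.
For i ≥ 1, b(i) depends only on (i - 1) mod 16. (375 - 1) mod 16 = 6, so b(375) = b(7) = 22.

22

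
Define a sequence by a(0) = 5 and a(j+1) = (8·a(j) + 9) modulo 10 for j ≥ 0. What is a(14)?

1

a(0) = 5; a(1) = 9; a(2) = 1; a(3) = 7; a(4) = 5.
Since a(4) = a(0) = 5, the sequence is periodic with period 4.
So a(14) = a(0 + ((14-0) mod 4)) = a(2) = 1.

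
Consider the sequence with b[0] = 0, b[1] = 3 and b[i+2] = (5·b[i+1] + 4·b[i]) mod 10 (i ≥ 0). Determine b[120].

Listing terms: b[0] = 0; b[1] = 3; b[2] = 5; b[3] = 7; b[4] = 5; b[5] = 3; b[6] = 5.
Since (b[5], b[6]) = (b[1], b[2]) = (3, 5) (two consecutive terms determine the rest), the sequence is eventually periodic: after a pre-period of length 1 it cycles with period 4.
For i ≥ 1, b[i] depends only on (i - 1) mod 4. (120 - 1) mod 4 = 3, so b[120] = b[4] = 5.

5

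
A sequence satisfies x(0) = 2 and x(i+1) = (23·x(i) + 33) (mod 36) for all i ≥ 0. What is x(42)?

2

We have x(0) = 2; x(1) = 7; x(2) = 14; x(3) = 31; x(4) = 26; x(5) = 19; x(6) = 2.
The sequence repeats with period 6.
So x(42) = x(0 + ((42-0) mod 6)) = x(0) = 2.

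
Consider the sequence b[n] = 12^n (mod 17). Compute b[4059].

6

Computing terms: b[1] = 12, b[2] = 8, b[3] = 11, b[4] = 13, b[5] = 3, b[6] = 2, b[7] = 7, b[8] = 16, b[9] = 5, b[10] = 9, b[11] = 6, b[12] = 4, b[13] = 14, b[14] = 15, b[15] = 10, b[16] = 1, b[17] = 12.
The sequence repeats with period 16.
(4059 - 1) mod 16 = 10, so b[4059] = b[11] = 6.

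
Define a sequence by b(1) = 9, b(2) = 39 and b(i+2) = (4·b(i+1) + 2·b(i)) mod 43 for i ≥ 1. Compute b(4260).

16

Computing terms: b(1) = 9, b(2) = 39, b(3) = 2, b(4) = 0, b(5) = 4, b(6) = 16, b(7) = 29, b(8) = 19, b(9) = 5, b(10) = 15, b(11) = 27, b(12) = 9, b(13) = 4, b(14) = 34, b(15) = 15, b(16) = 42, b(17) = 26, b(18) = 16, b(19) = 30, b(20) = 23, b(21) = 23, b(22) = 9, b(23) = 39.
Since (b(22), b(23)) = (b(1), b(2)) = (9, 39) (two consecutive terms determine the rest), the sequence is periodic with period 21.
So b(4260) = b(1 + ((4260-1) mod 21)) = b(18) = 16.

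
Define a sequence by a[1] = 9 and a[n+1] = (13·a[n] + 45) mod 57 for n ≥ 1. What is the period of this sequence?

18

Listing terms: a[1] = 9; a[2] = 48; a[3] = 42; a[4] = 21; a[5] = 33; a[6] = 18; a[7] = 51; a[8] = 24; a[9] = 15; a[10] = 12; a[11] = 30; a[12] = 36; a[13] = 0; a[14] = 45; a[15] = 3; a[16] = 27; a[17] = 54; a[18] = 6; a[19] = 9.
Since a[19] = a[1] = 9, the sequence is periodic with period 18.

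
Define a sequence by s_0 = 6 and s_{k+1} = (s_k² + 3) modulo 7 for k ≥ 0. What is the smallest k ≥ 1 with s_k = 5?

Computing terms: s_0 = 6; s_1 = 4; s_2 = 5; s_3 = 0; s_4 = 3; s_5 = 5.
Since s_5 = s_2 = 5, the sequence is eventually periodic: after a pre-period of length 2 it cycles with period 3.
The value 5 first appears (with k ≥ 1) at s_2.

2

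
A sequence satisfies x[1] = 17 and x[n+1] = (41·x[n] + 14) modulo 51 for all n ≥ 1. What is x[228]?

33

x[1] = 17; x[2] = 48; x[3] = 44; x[4] = 33; x[5] = 41; x[6] = 12; x[7] = 47; x[8] = 3; x[9] = 35; x[10] = 21; x[11] = 8; x[12] = 36; x[13] = 11; x[14] = 6; x[15] = 5; x[16] = 15; x[17] = 17.
Since x[17] = x[1] = 17, the sequence is periodic with period 16.
So x[228] = x[1 + ((228-1) mod 16)] = x[4] = 33.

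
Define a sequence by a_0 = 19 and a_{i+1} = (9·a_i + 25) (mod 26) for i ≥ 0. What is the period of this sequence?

a_0 = 19; a_1 = 14; a_2 = 21; a_3 = 6; a_4 = 1; a_5 = 8; a_6 = 19.
Since a_6 = a_0 = 19, the sequence is periodic with period 6.

6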